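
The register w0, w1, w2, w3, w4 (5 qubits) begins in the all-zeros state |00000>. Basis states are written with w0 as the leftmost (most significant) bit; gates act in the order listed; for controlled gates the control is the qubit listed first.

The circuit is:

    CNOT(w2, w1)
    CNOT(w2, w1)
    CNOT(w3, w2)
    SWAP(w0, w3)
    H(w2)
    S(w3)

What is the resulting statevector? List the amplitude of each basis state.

The final amplitudes are sqrt(2)/2 on |00000>, sqrt(2)/2 on |00100>, and 0 on every other basis state. Key observation: the block from step 1 through step 2 cancels to the identity and can be dropped.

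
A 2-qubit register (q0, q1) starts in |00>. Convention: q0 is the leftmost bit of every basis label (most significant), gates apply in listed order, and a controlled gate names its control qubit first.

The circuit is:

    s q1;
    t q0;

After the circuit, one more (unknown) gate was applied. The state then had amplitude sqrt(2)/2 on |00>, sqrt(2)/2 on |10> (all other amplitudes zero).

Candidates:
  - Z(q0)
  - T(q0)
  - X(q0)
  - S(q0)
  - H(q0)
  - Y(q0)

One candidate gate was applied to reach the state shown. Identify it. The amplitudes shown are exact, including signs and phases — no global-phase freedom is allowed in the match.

The applied gate was H(q0).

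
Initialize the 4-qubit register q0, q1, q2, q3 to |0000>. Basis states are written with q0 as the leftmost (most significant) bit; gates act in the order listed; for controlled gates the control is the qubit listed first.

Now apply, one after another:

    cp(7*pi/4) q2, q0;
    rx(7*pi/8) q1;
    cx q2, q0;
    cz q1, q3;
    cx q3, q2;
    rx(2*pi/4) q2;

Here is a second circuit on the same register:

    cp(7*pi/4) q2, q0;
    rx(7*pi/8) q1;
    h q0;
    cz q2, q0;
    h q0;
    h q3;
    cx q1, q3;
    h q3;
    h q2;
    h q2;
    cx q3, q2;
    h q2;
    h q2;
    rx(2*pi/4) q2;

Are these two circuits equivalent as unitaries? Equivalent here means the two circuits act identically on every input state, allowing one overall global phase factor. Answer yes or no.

Yes: on every input state the two circuits agree up to one overall phase factor.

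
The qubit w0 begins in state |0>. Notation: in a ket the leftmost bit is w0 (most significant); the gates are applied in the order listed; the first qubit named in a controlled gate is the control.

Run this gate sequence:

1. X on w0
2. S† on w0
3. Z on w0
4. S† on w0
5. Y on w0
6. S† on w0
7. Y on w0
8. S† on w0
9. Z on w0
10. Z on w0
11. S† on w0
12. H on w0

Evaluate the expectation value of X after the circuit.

In the final state, X has expectation -1.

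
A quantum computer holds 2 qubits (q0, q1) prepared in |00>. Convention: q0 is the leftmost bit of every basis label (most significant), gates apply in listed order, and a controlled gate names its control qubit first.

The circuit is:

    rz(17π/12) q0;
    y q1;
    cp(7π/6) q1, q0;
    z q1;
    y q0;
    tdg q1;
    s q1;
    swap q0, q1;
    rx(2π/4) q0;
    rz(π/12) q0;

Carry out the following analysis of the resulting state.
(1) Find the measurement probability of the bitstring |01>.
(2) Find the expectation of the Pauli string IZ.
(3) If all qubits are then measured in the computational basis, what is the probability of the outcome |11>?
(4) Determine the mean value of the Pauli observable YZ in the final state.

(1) Outcome |01> occurs with probability 1/2.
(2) The observable IZ averages to -1.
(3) Outcome |11> occurs with probability 1/2.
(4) The expectation value of YZ is -sqrt(6)/4 - sqrt(2)/4.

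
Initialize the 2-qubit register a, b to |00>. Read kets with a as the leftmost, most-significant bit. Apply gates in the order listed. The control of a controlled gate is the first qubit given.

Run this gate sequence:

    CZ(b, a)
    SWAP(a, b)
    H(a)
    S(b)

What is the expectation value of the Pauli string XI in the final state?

The observable XI averages to 1.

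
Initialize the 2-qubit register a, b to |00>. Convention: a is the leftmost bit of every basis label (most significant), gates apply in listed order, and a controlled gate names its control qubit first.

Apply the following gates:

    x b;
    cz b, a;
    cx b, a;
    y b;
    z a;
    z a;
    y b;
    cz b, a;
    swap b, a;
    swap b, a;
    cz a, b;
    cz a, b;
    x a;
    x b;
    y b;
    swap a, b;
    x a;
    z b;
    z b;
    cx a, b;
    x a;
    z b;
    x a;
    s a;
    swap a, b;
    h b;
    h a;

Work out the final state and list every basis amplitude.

The resulting statevector has amplitude -I/2 on |00>, -I/2 on |01>, -I/2 on |10>, -I/2 on |11>. Key observation: the block from step 4 through step 7 cancels to the identity and can be dropped.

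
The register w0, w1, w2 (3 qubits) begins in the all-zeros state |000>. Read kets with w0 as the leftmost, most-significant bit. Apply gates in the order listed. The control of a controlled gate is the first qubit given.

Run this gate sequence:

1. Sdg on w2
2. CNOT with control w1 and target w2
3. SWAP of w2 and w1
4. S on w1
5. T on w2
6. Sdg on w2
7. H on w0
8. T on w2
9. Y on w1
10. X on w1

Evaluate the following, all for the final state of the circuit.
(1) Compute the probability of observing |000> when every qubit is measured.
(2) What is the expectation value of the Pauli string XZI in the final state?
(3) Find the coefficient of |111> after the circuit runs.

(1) A full measurement returns |000> with probability 1/2.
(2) The observable XZI averages to 1.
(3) The final state's coefficient on |111> equals 0.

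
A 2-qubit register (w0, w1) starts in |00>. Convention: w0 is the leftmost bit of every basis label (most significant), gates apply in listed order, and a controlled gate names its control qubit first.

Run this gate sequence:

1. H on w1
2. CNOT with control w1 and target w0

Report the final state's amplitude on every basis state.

After the circuit, the state carries amplitude sqrt(2)/2 on |00>, 0 on |01>, 0 on |10>, sqrt(2)/2 on |11>.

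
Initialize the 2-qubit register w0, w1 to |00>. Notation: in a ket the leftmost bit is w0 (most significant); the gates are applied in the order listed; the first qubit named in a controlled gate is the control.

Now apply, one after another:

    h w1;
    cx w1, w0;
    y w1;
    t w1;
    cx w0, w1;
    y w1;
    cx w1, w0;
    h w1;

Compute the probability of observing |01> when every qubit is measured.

The probability of measuring |01> is 1/4.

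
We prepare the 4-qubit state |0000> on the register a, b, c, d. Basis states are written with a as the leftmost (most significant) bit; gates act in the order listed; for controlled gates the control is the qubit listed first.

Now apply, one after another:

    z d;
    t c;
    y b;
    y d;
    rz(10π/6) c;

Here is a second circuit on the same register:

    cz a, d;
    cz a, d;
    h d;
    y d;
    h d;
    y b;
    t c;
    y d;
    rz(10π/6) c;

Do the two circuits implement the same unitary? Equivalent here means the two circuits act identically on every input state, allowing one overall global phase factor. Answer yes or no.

No — the two circuits implement different unitaries, even allowing a global phase.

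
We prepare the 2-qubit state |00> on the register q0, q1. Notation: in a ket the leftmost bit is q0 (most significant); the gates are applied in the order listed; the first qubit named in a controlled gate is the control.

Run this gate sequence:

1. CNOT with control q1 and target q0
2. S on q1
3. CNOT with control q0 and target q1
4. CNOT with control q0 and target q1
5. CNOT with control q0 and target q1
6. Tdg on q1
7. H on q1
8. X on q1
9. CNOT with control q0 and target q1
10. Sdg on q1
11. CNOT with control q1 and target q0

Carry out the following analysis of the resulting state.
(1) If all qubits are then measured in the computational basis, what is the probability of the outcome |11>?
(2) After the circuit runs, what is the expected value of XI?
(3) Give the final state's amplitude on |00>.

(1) A full measurement returns |11> with probability 1/2.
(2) The observable XI averages to 0.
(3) |00> carries amplitude sqrt(2)/2 in the final state.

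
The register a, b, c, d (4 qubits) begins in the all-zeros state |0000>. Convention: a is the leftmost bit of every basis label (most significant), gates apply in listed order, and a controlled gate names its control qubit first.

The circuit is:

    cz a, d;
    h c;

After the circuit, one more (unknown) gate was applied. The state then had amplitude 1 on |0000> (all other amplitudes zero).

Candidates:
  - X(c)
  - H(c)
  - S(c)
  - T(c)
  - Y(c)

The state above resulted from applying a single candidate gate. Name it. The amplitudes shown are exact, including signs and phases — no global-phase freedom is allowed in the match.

The unique candidate consistent with the amplitudes is H(c).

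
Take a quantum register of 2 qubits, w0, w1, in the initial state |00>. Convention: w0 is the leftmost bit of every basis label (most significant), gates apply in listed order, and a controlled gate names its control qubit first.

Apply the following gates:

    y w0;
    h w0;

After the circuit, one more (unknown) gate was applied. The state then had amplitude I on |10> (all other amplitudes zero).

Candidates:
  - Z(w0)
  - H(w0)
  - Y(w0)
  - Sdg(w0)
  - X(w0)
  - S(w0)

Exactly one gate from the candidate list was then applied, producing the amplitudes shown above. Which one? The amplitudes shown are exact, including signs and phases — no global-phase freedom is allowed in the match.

The unique candidate consistent with the amplitudes is H(w0).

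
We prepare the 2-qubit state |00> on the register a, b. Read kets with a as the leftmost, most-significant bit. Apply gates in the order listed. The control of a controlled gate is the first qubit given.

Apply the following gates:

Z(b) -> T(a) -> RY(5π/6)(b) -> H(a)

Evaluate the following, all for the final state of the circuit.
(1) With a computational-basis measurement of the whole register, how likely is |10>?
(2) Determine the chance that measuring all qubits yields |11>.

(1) The probability of measuring |10> is 1/4 - sqrt(3)/8.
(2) The probability of measuring |11> is sqrt(3)/8 + 1/4.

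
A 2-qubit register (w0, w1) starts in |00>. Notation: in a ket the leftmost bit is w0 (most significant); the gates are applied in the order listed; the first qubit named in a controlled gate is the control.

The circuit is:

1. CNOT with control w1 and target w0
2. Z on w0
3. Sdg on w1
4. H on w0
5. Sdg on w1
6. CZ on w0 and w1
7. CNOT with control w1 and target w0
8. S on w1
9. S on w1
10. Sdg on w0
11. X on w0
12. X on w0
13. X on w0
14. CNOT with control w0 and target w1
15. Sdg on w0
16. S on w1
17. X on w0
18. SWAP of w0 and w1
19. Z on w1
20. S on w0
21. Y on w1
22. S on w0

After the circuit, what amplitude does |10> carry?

The amplitude on |10> is 0.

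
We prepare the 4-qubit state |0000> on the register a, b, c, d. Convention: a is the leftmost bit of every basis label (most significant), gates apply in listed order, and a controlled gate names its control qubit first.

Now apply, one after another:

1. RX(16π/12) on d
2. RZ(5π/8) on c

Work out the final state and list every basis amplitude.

The final amplitudes are exp(11*I*pi/16)/2 on |0000>, -sqrt(3)*exp(3*I*pi/16)/2 on |0001>, and 0 on every other basis state.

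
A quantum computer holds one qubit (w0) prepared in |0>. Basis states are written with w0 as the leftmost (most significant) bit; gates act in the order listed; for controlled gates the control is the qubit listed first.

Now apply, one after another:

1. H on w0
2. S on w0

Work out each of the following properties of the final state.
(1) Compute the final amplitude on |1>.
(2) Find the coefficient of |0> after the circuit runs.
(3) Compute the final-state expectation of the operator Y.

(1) |1> carries amplitude sqrt(2)*I/2 in the final state.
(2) The final state's coefficient on |0> equals sqrt(2)/2.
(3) The expectation value of Y is 1.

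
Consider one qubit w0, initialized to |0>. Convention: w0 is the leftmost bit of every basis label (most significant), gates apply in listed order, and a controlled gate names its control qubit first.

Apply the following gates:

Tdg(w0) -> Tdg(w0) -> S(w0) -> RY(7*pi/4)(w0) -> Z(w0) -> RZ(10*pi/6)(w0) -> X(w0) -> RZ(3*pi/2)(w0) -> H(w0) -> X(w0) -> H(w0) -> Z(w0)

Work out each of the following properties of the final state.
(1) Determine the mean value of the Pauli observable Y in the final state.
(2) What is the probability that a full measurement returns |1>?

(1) The expectation value of Y is -sqrt(2)/4. Key observation: gates 9-12 undo each other exactly, leaving only the rest of the circuit to track.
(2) Outcome |1> occurs with probability sqrt(2)/4 + 1/2.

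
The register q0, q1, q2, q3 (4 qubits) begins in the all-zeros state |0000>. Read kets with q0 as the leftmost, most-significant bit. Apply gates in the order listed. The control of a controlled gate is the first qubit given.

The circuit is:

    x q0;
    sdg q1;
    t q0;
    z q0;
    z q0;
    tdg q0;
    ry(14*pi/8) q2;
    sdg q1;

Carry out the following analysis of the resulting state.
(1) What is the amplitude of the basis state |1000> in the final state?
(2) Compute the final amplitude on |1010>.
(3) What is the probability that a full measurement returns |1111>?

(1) |1000> carries amplitude -sqrt(sqrt(2) + 2)/2 in the final state.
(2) The amplitude on |1010> is sqrt(2 - sqrt(2))/2.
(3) The probability of measuring |1111> is 0.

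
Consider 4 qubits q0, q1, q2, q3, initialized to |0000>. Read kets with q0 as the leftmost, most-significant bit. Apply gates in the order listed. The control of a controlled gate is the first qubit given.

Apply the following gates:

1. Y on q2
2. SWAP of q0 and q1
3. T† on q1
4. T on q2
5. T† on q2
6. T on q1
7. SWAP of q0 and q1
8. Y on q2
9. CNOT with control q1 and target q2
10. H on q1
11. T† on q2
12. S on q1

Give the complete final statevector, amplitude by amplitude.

The resulting statevector has amplitude sqrt(2)/2 on |0000>, sqrt(2)*I/2 on |0100>, and 0 on every other basis state. Key observation: the block from step 1 through step 8 cancels to the identity and can be dropped.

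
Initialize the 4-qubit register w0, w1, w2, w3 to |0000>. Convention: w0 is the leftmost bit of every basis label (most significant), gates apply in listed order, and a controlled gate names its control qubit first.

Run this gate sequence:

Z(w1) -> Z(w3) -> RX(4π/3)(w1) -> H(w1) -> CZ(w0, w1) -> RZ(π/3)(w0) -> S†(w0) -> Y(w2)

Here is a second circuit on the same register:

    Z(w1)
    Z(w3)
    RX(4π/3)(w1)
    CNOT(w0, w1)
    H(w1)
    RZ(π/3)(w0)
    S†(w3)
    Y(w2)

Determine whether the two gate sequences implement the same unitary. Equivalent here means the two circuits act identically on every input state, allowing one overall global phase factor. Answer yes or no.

No: there is an input state on which the two circuits produce genuinely different outputs (not merely differing by a phase).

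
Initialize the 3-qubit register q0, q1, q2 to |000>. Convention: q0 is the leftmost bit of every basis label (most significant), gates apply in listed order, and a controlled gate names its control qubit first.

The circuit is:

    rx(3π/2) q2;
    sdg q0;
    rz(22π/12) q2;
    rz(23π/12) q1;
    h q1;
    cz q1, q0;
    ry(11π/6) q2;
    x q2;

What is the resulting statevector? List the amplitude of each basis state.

The final amplitudes are (-sqrt(6)*I - sqrt(2)*I - (-sqrt(6) + sqrt(2))*exp(I*pi/6))*exp(23*I*pi/24)/8 on |000>, (-sqrt(6)*I - (sqrt(2) + sqrt(6))*exp(I*pi/6) + sqrt(2)*I)*exp(23*I*pi/24)/8 on |001>, (-sqrt(6)*I - sqrt(2)*I - (-sqrt(6) + sqrt(2))*exp(I*pi/6))*exp(23*I*pi/24)/8 on |010>, (-sqrt(6)*I - (sqrt(2) + sqrt(6))*exp(I*pi/6) + sqrt(2)*I)*exp(23*I*pi/24)/8 on |011>, 0 on |100>, 0 on |101>, 0 on |110>, 0 on |111>.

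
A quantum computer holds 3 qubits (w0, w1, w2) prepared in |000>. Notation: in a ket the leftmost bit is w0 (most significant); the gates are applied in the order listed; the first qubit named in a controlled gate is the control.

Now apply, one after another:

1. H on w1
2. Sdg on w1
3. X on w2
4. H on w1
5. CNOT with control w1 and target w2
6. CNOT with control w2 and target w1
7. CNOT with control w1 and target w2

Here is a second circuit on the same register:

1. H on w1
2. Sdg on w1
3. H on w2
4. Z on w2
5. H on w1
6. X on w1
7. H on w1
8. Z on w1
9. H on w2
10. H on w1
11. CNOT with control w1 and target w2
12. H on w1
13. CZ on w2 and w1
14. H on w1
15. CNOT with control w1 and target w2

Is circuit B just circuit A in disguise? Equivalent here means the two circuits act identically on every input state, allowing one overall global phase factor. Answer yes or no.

Yes, they are equivalent — the unitaries differ by at most a global phase.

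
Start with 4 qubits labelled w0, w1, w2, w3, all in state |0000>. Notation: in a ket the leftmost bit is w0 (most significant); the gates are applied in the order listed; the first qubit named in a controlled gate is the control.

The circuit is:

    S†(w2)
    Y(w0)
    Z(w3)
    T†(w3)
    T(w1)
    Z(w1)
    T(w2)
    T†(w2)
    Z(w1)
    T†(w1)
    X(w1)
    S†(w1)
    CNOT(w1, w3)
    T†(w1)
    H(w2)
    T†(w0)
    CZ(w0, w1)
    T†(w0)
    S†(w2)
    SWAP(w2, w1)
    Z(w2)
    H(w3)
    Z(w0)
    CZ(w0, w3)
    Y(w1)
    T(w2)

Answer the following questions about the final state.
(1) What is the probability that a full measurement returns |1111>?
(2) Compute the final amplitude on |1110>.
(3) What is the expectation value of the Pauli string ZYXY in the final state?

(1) Outcome |1111> occurs with probability 1/4.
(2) |1110> carries amplitude -1/2 in the final state.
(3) The observable ZYXY averages to 0.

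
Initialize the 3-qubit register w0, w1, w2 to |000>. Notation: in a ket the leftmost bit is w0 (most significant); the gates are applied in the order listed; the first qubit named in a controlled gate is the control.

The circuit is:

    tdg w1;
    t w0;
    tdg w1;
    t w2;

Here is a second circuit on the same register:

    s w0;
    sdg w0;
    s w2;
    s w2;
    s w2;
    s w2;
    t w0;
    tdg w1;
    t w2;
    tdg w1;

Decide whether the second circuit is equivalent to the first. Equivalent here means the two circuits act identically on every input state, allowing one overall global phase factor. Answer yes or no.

Yes: on every input state the two circuits agree up to one overall phase factor.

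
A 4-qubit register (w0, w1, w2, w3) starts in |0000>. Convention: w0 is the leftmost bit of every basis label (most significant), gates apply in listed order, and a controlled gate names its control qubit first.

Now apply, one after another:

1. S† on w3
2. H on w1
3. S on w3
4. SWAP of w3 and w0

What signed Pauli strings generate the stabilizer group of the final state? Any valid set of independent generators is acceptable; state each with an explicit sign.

The final state is stabilized by the group generated by +IXII, +ZIII, +IIZI, +IIIZ; other independent generating sets are equally valid.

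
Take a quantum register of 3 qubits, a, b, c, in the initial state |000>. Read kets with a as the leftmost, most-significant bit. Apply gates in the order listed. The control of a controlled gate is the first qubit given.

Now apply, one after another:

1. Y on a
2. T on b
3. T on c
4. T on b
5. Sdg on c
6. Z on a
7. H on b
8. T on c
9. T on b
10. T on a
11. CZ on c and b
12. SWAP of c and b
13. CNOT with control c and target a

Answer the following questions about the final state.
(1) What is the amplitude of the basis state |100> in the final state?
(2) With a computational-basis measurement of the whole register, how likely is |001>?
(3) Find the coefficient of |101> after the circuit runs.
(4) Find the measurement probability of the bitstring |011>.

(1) The amplitude on |100> is -sqrt(2)*exp(3*I*pi/4)/2.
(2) The probability of measuring |001> is 1/2.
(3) |101> carries amplitude 0 in the final state.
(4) Outcome |011> occurs with probability 0.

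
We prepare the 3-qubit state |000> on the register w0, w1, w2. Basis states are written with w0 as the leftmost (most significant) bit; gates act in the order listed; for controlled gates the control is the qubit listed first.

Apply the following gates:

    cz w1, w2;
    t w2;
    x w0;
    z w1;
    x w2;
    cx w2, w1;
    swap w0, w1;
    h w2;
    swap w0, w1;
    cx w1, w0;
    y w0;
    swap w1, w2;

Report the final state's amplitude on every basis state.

The final amplitudes are sqrt(2)*I/2 on |101>, -sqrt(2)*I/2 on |111>, and 0 on every other basis state.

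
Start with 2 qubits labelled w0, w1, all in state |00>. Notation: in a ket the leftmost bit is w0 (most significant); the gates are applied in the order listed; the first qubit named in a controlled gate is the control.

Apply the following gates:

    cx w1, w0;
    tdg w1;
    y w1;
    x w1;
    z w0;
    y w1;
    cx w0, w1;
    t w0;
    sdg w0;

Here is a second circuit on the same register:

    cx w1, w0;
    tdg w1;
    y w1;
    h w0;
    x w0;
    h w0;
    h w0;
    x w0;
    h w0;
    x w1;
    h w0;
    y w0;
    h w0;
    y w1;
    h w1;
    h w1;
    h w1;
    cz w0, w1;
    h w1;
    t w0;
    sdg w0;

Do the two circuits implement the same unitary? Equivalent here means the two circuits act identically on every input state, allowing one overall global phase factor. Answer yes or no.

No — the two circuits implement different unitaries, even allowing a global phase.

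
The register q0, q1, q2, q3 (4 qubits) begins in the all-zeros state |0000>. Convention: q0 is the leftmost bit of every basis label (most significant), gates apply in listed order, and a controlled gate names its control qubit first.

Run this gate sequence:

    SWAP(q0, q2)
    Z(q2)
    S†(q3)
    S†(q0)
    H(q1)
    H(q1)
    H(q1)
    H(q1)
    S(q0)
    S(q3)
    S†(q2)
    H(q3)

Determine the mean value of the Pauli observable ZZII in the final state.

The expectation value of ZZII is 1. Key observation: steps 3-10 multiply out to the identity, so the circuit reduces to the remaining gates.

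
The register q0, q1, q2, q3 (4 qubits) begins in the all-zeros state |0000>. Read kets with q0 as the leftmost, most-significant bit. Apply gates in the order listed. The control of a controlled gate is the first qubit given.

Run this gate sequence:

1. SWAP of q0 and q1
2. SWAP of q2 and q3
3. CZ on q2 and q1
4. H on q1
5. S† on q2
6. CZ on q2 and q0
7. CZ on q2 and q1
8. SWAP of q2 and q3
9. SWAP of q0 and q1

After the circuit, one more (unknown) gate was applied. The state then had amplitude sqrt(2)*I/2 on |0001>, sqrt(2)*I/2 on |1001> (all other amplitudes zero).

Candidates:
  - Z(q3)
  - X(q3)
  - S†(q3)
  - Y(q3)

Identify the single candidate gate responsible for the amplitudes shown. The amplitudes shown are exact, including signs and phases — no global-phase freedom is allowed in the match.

It was Y(q3) that produced the state shown.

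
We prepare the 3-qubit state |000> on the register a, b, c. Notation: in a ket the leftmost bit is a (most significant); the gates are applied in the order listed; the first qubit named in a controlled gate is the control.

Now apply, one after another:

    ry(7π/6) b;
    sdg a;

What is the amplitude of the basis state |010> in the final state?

|010> carries amplitude sqrt(2)/4 + sqrt(6)/4 in the final state.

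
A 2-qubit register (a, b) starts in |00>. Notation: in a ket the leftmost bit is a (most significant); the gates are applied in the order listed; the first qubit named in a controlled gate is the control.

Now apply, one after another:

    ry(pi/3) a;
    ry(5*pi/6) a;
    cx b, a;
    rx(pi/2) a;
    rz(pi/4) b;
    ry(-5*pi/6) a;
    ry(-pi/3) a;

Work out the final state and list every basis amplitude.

The resulting statevector has amplitude sqrt(2)*(-2 - I)*exp(7*I*pi/8)/4 on |00>, 0 on |01>, sqrt(6)*exp(3*I*pi/8)/4 on |10>, 0 on |11>.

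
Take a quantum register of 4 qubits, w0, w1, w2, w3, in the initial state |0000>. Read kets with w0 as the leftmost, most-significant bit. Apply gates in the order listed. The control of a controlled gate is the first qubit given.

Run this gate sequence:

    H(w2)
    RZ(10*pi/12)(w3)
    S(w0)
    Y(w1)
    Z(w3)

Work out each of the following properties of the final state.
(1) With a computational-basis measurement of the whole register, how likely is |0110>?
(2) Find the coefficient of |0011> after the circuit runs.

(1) Outcome |0110> occurs with probability 1/2.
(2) |0011> carries amplitude 0 in the final state.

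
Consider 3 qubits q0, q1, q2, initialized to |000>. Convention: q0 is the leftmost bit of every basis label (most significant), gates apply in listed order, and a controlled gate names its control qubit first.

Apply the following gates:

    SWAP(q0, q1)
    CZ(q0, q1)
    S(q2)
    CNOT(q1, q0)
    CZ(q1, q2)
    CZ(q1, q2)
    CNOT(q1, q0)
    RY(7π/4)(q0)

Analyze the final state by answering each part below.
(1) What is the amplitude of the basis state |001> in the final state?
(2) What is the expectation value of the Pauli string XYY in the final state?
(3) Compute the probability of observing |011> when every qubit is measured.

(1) The amplitude on |001> is 0. Key observation: gates 4-7 undo each other exactly, leaving only the rest of the circuit to track.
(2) The expectation value of XYY is 0.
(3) The probability of measuring |011> is 0.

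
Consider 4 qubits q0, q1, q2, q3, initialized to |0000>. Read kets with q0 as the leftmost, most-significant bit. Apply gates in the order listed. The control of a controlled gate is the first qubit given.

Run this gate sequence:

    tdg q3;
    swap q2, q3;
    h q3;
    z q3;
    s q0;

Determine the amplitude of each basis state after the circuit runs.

The resulting statevector has amplitude sqrt(2)/2 on |0000>, -sqrt(2)/2 on |0001>, and 0 on every other basis state.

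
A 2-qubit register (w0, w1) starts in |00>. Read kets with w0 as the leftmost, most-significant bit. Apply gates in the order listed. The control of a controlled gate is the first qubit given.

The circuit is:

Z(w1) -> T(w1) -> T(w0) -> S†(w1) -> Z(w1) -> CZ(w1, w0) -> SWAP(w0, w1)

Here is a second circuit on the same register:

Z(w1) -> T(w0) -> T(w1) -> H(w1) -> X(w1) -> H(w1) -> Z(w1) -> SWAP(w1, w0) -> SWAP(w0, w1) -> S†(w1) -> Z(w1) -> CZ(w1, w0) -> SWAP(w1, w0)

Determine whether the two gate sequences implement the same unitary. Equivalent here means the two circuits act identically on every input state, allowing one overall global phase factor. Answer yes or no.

Yes: on every input state the two circuits agree up to one overall phase factor.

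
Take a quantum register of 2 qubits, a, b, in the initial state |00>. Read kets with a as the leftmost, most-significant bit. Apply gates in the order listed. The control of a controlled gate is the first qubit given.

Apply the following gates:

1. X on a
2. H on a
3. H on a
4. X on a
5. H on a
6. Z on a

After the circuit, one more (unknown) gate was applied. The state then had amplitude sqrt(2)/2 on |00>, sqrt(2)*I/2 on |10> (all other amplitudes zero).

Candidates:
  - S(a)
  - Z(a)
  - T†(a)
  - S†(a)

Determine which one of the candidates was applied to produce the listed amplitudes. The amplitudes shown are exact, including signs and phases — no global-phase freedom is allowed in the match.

The unique candidate consistent with the amplitudes is S†(a).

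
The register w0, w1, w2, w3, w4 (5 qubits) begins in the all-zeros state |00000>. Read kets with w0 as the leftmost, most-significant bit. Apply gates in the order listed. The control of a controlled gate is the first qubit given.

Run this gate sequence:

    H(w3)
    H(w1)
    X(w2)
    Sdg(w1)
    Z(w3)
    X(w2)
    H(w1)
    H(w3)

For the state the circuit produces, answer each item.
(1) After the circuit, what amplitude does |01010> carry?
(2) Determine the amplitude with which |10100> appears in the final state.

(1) |01010> carries amplitude 1/2 + I/2 in the final state.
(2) The amplitude on |10100> is 0.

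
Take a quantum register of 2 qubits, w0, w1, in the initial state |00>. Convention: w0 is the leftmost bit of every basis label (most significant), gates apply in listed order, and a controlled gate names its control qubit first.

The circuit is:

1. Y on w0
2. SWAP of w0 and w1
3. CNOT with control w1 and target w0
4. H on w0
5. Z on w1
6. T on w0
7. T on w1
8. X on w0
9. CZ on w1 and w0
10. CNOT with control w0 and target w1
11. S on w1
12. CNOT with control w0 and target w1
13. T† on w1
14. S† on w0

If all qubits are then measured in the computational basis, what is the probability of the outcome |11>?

The probability of measuring |11> is 1/2.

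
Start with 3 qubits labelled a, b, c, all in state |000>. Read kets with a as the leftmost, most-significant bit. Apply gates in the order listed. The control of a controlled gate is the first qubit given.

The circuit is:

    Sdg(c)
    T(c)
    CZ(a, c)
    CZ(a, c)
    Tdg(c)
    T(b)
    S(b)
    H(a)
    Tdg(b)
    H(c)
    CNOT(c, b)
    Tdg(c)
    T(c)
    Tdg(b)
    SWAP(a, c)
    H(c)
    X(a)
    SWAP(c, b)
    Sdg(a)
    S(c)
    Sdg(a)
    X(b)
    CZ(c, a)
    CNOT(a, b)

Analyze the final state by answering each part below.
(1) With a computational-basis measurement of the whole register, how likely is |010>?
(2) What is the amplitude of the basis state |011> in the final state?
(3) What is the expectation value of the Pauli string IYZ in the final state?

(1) The probability of measuring |010> is 0. Key observation: steps 2-5 multiply out to the identity, so the circuit reduces to the remaining gates.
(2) |011> carries amplitude sqrt(2)*exp(I*pi/4)/2 in the final state.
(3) The observable IYZ averages to 0.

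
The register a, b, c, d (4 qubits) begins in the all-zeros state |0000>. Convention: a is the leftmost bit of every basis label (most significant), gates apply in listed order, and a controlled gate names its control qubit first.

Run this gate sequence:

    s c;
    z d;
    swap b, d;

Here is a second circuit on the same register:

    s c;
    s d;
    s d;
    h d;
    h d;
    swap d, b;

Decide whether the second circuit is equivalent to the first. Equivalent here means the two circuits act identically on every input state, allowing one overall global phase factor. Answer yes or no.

Yes: on every input state the two circuits agree up to one overall phase factor.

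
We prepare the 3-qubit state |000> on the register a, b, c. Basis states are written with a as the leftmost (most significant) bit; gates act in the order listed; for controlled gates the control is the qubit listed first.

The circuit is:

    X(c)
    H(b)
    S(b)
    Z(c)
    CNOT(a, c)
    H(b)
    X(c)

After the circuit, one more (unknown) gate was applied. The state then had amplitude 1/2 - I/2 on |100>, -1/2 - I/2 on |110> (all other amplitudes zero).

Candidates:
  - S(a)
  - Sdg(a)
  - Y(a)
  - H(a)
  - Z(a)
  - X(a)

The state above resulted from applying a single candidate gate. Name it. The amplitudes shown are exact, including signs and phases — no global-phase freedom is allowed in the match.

The unique candidate consistent with the amplitudes is Y(a).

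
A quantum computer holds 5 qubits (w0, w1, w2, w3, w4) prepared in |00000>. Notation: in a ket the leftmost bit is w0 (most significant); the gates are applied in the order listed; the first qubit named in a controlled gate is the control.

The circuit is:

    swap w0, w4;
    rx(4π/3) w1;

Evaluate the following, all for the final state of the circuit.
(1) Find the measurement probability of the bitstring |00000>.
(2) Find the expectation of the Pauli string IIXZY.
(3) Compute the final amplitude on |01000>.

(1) A full measurement returns |00000> with probability 1/4.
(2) The observable IIXZY averages to 0.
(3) |01000> carries amplitude -sqrt(3)*I/2 in the final state.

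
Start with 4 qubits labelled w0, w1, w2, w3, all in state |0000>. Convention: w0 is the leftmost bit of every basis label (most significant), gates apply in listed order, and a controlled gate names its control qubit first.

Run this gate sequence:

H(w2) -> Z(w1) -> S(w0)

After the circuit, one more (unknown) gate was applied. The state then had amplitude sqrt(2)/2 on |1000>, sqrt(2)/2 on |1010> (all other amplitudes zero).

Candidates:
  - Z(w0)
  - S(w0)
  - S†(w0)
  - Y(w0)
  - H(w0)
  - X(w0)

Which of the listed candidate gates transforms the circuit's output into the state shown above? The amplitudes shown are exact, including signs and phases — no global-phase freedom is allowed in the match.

The applied gate was X(w0).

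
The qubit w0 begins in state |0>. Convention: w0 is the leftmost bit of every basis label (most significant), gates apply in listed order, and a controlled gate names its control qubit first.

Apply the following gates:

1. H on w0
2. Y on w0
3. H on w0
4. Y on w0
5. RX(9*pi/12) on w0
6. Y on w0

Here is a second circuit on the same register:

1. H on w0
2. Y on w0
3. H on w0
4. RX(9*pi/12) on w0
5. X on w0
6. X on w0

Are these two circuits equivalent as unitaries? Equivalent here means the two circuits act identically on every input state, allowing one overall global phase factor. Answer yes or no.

No, they are not equivalent — no single phase factor reconciles the two unitaries.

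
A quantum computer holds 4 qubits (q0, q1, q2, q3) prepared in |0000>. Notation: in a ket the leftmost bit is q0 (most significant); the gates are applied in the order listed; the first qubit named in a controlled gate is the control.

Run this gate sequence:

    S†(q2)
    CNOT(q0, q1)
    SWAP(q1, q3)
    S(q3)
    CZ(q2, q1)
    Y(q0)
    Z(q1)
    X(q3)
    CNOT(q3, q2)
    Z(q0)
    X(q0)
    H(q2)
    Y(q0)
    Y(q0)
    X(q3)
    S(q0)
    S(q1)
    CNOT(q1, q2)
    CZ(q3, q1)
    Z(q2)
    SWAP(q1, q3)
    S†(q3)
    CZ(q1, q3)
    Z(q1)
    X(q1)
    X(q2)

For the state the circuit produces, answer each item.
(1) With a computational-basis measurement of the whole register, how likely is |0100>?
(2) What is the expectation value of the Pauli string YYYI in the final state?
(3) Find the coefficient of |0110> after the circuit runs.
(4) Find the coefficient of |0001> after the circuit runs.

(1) Outcome |0100> occurs with probability 1/2.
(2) The observable YYYI averages to 0.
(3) |0110> carries amplitude -sqrt(2)*I/2 in the final state.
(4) The amplitude on |0001> is 0.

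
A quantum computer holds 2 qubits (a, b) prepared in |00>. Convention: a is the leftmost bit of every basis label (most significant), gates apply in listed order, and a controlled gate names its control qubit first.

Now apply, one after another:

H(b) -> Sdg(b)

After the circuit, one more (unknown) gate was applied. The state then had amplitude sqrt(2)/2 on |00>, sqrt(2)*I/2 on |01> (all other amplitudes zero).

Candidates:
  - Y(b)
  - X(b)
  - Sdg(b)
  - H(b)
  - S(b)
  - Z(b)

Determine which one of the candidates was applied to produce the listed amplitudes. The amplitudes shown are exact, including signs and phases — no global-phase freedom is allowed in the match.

The applied gate was Z(b).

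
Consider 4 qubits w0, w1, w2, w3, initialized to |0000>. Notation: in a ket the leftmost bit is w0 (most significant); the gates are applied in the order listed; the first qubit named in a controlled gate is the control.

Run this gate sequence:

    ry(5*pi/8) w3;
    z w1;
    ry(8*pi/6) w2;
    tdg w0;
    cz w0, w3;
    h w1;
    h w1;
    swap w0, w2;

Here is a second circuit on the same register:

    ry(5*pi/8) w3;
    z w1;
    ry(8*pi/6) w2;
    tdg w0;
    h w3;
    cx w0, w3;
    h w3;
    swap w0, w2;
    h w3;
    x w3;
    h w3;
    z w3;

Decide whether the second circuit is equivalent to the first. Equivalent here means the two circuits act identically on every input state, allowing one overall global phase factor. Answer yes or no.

Yes, they are equivalent — the unitaries differ by at most a global phase.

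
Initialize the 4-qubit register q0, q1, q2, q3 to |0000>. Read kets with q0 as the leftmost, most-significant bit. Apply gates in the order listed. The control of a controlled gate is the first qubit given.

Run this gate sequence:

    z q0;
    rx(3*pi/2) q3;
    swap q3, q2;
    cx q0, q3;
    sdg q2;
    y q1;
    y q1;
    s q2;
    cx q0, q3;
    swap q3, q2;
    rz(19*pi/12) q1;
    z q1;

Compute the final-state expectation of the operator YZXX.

In the final state, YZXX has expectation 0.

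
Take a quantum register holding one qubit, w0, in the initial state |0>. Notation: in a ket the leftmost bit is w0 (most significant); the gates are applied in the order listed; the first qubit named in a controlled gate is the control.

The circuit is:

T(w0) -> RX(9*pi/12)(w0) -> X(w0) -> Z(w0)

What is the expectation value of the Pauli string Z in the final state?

The observable Z averages to sqrt(2)/2.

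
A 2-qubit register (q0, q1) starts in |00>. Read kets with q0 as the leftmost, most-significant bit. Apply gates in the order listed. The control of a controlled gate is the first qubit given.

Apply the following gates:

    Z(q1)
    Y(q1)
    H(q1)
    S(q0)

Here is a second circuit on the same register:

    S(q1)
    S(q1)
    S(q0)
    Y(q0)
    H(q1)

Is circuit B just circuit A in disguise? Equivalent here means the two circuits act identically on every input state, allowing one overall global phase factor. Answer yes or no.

No: there is an input state on which the two circuits produce genuinely different outputs (not merely differing by a phase).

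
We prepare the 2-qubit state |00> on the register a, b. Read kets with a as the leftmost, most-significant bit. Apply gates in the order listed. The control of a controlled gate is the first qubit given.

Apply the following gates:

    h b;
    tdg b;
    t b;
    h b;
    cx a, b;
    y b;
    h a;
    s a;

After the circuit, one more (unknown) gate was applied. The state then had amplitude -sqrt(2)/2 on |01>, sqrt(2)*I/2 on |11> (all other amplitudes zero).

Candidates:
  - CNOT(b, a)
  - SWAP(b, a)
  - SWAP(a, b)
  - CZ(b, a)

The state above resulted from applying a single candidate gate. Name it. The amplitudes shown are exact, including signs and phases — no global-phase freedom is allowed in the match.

The applied gate was CNOT(b, a). Key observation: gates 1-4 undo each other exactly, leaving only the rest of the circuit to track.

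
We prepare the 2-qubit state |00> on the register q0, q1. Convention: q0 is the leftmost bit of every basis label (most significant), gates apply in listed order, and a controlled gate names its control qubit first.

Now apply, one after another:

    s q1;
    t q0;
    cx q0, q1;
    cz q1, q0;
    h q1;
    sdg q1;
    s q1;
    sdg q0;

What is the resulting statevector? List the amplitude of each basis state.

After the circuit, the state carries amplitude sqrt(2)/2 on |00>, sqrt(2)/2 on |01>, 0 on |10>, 0 on |11>.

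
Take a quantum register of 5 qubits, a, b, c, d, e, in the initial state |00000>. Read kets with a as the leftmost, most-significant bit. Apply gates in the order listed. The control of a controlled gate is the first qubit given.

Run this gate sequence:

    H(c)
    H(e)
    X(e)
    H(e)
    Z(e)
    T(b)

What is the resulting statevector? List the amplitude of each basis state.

After the circuit, the state carries amplitude sqrt(2)/2 on |00000>, sqrt(2)/2 on |00100>, and 0 on every other basis state. Key observation: steps 2-5 multiply out to the identity, so the circuit reduces to the remaining gates.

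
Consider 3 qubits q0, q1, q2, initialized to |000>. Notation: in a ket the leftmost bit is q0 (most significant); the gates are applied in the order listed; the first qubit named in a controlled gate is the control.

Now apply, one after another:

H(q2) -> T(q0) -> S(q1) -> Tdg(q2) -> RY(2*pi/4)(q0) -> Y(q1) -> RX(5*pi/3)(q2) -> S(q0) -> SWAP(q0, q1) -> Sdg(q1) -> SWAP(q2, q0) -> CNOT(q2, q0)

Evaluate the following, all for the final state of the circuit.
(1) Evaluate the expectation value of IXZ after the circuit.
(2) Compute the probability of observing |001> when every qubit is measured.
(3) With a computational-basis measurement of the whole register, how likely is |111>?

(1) The expectation value of IXZ is -1.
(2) A full measurement returns |001> with probability 1/4 - sqrt(6)/16.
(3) Outcome |111> occurs with probability sqrt(6)/16 + 1/4.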